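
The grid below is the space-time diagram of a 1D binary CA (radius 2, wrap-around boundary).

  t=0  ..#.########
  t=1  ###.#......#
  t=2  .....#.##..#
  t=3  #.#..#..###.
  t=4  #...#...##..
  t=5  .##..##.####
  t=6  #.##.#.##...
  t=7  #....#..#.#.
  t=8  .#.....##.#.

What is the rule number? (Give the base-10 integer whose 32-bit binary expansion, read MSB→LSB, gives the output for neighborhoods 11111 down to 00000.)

  nb #####: next=.  (t=0,i=6, bit31=0)
  nb ####.: next=.  (t=0,i=10, bit30=0)
  nb ###.#: next=.  (t=1,i=2, bit29=0)
  nb ###..: next=#  (t=0,i=11, bit28=1)
  nb ##.##: next=#  (t=5,i=0, bit27=1)
  nb ##.#.: next=.  (t=1,i=3, bit26=0)
  nb ##..#: next=#  (t=0,i=0, bit25=1)
  nb ##...: next=.  (t=6,i=9, bit24=0)
  nb #.###: next=#  (t=0,i=4, bit23=1)
  nb #.##.: next=.  (t=2,i=7, bit22=0)
  nb #.#.#: next=#  (t=3,i=0, bit21=1)
  nb #.#..: next=.  (t=1,i=4, bit20=0)
  nb #..##: next=.  (t=3,i=7, bit19=0)
  nb #..#.: next=#  (t=0,i=1, bit18=1)
  nb #...#: next=#  (t=4,i=2, bit17=1)
  nb #....: next=.  (t=1,i=6, bit16=0)
  nb .####: next=.  (t=0,i=5, bit15=0)
  nb .###.: next=#  (t=3,i=9, bit14=1)
  nb .##.#: next=.  (t=5,i=6, bit13=0)
  nb .##..: next=#  (t=2,i=8, bit12=1)
  nb .#.##: next=.  (t=0,i=3, bit11=0)
  nb .#.#.: next=.  (t=3,i=1, bit10=0)
  nb .#..#: next=.  (t=3,i=3, bit9=0)
  nb .#...: next=#  (t=1,i=5, bit8=1)
  nb ..###: next=#  (t=1,i=11, bit7=1)
  nb ..##.: next=#  (t=4,i=8, bit6=1)
  nb ..#.#: next=#  (t=0,i=2, bit5=1)
  nb ..#..: next=.  (t=2,i=11, bit4=0)
  nb ...##: next=.  (t=1,i=10, bit3=0)
  nb ...#.: next=.  (t=2,i=4, bit2=0)
  nb ....#: next=.  (t=1,i=9, bit1=0)
  nb .....: next=#  (t=1,i=7, bit0=1)
  bits 00011010101001100101000111100001 = 447107553

447107553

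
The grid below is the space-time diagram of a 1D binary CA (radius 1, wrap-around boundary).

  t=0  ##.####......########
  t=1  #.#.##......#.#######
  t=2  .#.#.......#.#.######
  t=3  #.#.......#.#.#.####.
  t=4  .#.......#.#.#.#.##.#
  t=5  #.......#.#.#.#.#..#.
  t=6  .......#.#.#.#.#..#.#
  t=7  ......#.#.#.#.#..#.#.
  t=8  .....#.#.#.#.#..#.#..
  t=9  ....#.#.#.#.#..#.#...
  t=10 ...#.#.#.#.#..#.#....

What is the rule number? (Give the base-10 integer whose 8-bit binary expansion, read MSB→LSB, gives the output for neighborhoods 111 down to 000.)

  ###|#  b7=1 t=0,i=0
  ##.|.  b6=0 t=0,i=1
  #.#|#  b5=1 t=0,i=2
  #..|.  b4=0 t=0,i=7
  .##|.  b3=0 t=0,i=3
  .#.|.  b2=0 t=1,i=2
  ..#|#  b1=1 t=0,i=12
  ...|.  b0=0 t=0,i=8
  bits 10100010 = 162

162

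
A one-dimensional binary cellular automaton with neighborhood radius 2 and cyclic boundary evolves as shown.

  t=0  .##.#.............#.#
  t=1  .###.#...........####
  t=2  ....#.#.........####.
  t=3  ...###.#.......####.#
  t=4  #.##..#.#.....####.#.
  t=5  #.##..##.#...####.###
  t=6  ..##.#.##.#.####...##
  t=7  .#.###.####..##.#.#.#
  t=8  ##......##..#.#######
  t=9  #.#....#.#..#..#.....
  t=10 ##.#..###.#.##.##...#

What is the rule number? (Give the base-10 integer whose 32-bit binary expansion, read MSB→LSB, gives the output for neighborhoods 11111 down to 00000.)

1164490684

  #####|.  b31=0 t=8,i=16
  ####.|#  b30=1 t=1,i=19
  ###.#|.  b29=0 t=1,i=3
  ###..|.  b28=0 t=2,i=19
  ##.##|.  b27=0 t=1,i=0
  ##.#.|#  b26=1 t=0,i=3
  ##..#|.  b25=0 t=4,i=4
  ##...|#  b24=1 t=2,i=20
  #.###|.  b23=0 t=1,i=1
  #.##.|#  b22=1 t=0,i=1
  #.#.#|#  b21=1 t=0,i=20
  #.#..|.  b20=0 t=0,i=4
  #..##|#  b19=1 t=5,i=5
  #..#.|.  b18=0 t=4,i=5
  #...#|.  b17=0 t=3,i=1
  #....|.  b16=0 t=0,i=6
  .####|#  b15=1 t=1,i=18
  .###.|.  b14=0 t=1,i=2
  .##.#|#  b13=1 t=0,i=2
  .##..|#  b12=1 t=4,i=3
  .#.##|.  b11=0 t=0,i=0
  .#.#.|#  b10=1 t=0,i=19
  .#..#|#  b9=1 t=9,i=10
  .#...|#  b8=1 t=0,i=5
  ..###|#  b7=1 t=1,i=17
  ..##.|.  b6=0 t=5,i=6
  ..#.#|#  b5=1 t=0,i=18
  ..#..|#  b4=1 t=9,i=12
  ...##|#  b3=1 t=1,i=16
  ...#.|#  b2=1 t=0,i=17
  ....#|.  b1=0 t=0,i=16
  .....|.  b0=0 t=0,i=7
  bits 01000101011010001011011110111100 = 1164490684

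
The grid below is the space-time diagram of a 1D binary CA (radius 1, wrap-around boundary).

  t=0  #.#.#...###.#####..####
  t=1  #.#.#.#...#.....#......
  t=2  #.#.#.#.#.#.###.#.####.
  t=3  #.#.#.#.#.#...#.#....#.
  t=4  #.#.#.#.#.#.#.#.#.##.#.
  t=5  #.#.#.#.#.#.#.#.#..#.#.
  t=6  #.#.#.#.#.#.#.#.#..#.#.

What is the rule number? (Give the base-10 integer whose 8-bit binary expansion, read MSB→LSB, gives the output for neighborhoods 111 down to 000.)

69

  ###|.  b7=0 t=0,i=9
  ##.|#  b6=1 t=0,i=0
  #.#|.  b5=0 t=0,i=1
  #..|.  b4=0 t=0,i=5
  .##|.  b3=0 t=0,i=8
  .#.|#  b2=1 t=0,i=2
  ..#|.  b1=0 t=0,i=7
  ...|#  b0=1 t=0,i=6
  bits 01000101 = 69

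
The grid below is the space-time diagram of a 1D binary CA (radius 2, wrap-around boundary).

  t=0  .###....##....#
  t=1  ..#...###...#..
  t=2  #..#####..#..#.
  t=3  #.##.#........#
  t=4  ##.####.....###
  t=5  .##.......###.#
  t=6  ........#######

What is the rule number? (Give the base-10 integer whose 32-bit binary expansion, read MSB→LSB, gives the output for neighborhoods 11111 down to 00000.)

  nb #####: next=#  (t=2,i=5, bit31=1)
  nb ####.: next=.  (t=2,i=6, bit30=0)
  nb ###.#: next=#  (t=4,i=1, bit29=1)
  nb ###..: next=.  (t=0,i=3, bit28=0)
  nb ##.##: next=#  (t=3,i=1, bit27=1)
  nb ##.#.: next=#  (t=3,i=4, bit26=1)
  nb ##..#: next=.  (t=2,i=8, bit25=0)
  nb ##...: next=.  (t=0,i=4, bit24=0)
  nb #.###: next=.  (t=0,i=1, bit23=0)
  nb #.##.: next=.  (t=3,i=2, bit22=0)
  nb #.#.#: next=#  (t=5,i=14, bit21=1)
  nb #.#..: next=#  (t=2,i=0, bit20=1)
  nb #..##: next=#  (t=2,i=2, bit19=1)
  nb #..#.: next=.  (t=2,i=9, bit18=0)
  nb #...#: next=#  (t=1,i=4, bit17=1)
  nb #....: next=.  (t=0,i=5, bit16=0)
  nb .####: next=.  (t=2,i=4, bit15=0)
  nb .###.: next=#  (t=0,i=2, bit14=1)
  nb .##.#: next=#  (t=3,i=0, bit13=1)
  nb .##..: next=.  (t=0,i=9, bit12=0)
  nb .#.##: next=.  (t=0,i=0, bit11=0)
  nb .#.#.: next=#  (t=2,i=14, bit10=1)
  nb .#..#: next=.  (t=2,i=1, bit9=0)
  nb .#...: next=#  (t=1,i=3, bit8=1)
  nb ..###: next=#  (t=1,i=6, bit7=1)
  nb ..##.: next=#  (t=0,i=8, bit6=1)
  nb ..#.#: next=.  (t=0,i=14, bit5=0)
  nb ..#..: next=.  (t=1,i=2, bit4=0)
  nb ...##: next=#  (t=0,i=7, bit3=1)
  nb ...#.: next=.  (t=0,i=13, bit2=0)
  nb ....#: next=#  (t=0,i=6, bit1=1)
  nb .....: next=.  (t=3,i=8, bit0=0)
  bits 10101100001110100110010111001010 = 2889508298

2889508298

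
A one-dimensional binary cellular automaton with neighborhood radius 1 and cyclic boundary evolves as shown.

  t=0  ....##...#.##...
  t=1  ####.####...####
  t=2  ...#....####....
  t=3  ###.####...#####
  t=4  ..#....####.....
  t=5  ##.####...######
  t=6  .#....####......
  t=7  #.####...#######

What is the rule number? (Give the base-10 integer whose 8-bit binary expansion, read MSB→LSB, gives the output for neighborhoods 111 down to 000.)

  nb ###: next=.  (t=1,i=0, bit7=0)
  nb ##.: next=#  (t=0,i=5, bit6=1)
  nb #.#: next=.  (t=0,i=10, bit5=0)
  nb #..: next=#  (t=0,i=6, bit4=1)
  nb .##: next=.  (t=0,i=4, bit3=0)
  nb .#.: next=.  (t=0,i=9, bit2=0)
  nb ..#: next=#  (t=0,i=3, bit1=1)
  nb ...: next=#  (t=0,i=0, bit0=1)
  bits 01010011 = 83

83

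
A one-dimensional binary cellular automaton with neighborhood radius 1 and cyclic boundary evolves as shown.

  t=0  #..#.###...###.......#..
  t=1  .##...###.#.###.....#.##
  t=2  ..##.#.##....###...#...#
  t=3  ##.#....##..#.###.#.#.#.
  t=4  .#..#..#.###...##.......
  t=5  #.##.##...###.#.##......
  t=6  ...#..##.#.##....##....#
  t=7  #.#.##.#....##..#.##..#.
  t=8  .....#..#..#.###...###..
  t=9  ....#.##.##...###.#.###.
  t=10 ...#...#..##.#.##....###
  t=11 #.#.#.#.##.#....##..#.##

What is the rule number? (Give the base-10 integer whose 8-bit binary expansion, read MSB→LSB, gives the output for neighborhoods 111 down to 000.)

  [7] ### => #  t=0,i=6
  [6] ##. => #  t=0,i=7
  [5] #.# => .  t=0,i=4
  [4] #.. => #  t=0,i=1
  [3] .## => .  t=0,i=5
  [2] .#. => .  t=0,i=0
  [1] ..# => #  t=0,i=2
  [0] ... => .  t=0,i=9
  bits 11010010 = 210

210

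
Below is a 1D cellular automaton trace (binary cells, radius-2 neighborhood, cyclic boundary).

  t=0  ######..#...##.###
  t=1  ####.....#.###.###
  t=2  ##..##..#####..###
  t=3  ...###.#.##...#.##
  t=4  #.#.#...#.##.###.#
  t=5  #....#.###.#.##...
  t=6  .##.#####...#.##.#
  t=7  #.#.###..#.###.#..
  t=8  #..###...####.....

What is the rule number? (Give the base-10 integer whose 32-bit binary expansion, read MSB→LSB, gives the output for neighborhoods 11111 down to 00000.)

  #####|#  b31=1 t=0,i=0
  ####.|.  b30=0 t=0,i=4
  ###.#|.  b29=0 t=1,i=13
  ###..|.  b28=0 t=0,i=5
  ##.##|.  b27=0 t=0,i=14
  ##.#.|.  b26=0 t=3,i=6
  ##..#|.  b25=0 t=0,i=6
  ##...|#  b24=1 t=1,i=4
  #.###|#  b23=1 t=0,i=15
  #.##.|.  b22=0 t=3,i=9
  #.#.#|.  b21=0 t=3,i=7
  #.#..|.  b20=0 t=4,i=4
  #..##|#  b19=1 t=2,i=3
  #..#.|.  b18=0 t=0,i=7
  #...#|.  b17=0 t=0,i=10
  #....|#  b16=1 t=1,i=5
  .####|#  b15=1 t=0,i=16
  .###.|#  b14=1 t=1,i=12
  .##.#|#  b13=1 t=0,i=13
  .##..|#  b12=1 t=2,i=5
  .#.##|#  b11=1 t=1,i=10
  .#.#.|.  b10=0 t=4,i=3
  .#..#|.  b9=0 t=7,i=16
  .#...|#  b8=1 t=0,i=9
  ..###|.  b7=0 t=2,i=8
  ..##.|#  b6=1 t=0,i=12
  ..#.#|#  b5=1 t=1,i=9
  ..#..|.  b4=0 t=0,i=8
  ...##|#  b3=1 t=0,i=11
  ...#.|#  b2=1 t=1,i=8
  ....#|.  b1=0 t=1,i=7
  .....|.  b0=0 t=1,i=6
  bits 10000001100010011111100101101100 = 2173303148

2173303148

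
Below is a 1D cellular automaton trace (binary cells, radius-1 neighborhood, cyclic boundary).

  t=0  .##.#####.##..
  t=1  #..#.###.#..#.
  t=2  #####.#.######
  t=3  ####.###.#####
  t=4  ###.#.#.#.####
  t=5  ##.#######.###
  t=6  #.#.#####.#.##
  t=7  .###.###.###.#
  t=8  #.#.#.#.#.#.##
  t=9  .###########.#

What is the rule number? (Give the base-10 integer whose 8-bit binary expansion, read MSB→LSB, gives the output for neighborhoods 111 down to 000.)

182

  ### -> #   bit 7 = 1  t=0,i=5
  ##. -> .   bit 6 = 0  t=0,i=2
  #.# -> #   bit 5 = 1  t=0,i=3
  #.. -> #   bit 4 = 1  t=0,i=12
  .## -> .   bit 3 = 0  t=0,i=1
  .#. -> #   bit 2 = 1  t=1,i=0
  ..# -> #   bit 1 = 1  t=0,i=0
  ... -> .   bit 0 = 0  t=0,i=13
  bits 10110110 = 182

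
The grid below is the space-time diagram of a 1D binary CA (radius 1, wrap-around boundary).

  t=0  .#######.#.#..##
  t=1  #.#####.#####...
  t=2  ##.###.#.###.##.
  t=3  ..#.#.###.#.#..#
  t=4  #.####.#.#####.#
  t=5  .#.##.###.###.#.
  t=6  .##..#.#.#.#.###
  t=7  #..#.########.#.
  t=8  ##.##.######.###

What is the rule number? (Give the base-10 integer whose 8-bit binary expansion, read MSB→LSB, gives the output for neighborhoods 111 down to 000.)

  ###|#  b7=1 t=0,i=2
  ##.|.  b6=0 t=0,i=7
  #.#|#  b5=1 t=0,i=0
  #..|#  b4=1 t=0,i=12
  .##|.  b3=0 t=0,i=1
  .#.|#  b2=1 t=0,i=9
  ..#|.  b1=0 t=0,i=13
  ...|#  b0=1 t=1,i=14
  bits 10110101 = 181

181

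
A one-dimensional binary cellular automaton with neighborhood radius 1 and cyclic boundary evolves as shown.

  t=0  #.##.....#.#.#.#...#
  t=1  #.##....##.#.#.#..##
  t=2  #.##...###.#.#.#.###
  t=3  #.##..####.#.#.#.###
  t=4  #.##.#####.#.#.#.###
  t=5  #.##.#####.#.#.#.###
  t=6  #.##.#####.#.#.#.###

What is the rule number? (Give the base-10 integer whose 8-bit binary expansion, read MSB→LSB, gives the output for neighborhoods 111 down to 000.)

206

  ### -> #   bit 7 = 1  t=1,i=19
  ##. -> #   bit 6 = 1  t=0,i=0
  #.# -> .   bit 5 = 0  t=0,i=1
  #.. -> .   bit 4 = 0  t=0,i=4
  .## -> #   bit 3 = 1  t=0,i=2
  .#. -> #   bit 2 = 1  t=0,i=9
  ..# -> #   bit 1 = 1  t=0,i=8
  ... -> .   bit 0 = 0  t=0,i=5
  bits 11001110 = 206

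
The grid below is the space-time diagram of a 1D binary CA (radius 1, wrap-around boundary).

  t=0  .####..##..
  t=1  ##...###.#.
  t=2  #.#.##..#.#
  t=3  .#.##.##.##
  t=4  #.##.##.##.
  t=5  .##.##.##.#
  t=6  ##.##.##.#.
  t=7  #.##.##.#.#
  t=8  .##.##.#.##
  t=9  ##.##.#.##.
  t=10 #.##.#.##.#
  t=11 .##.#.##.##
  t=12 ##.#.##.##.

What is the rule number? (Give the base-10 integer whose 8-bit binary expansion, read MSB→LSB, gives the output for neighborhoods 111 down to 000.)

  nb ###: next=.  (t=0,i=2, bit7=0)
  nb ##.: next=.  (t=0,i=4, bit6=0)
  nb #.#: next=#  (t=1,i=8, bit5=1)
  nb #..: next=#  (t=0,i=5, bit4=1)
  nb .##: next=#  (t=0,i=1, bit3=1)
  nb .#.: next=.  (t=1,i=9, bit2=0)
  nb ..#: next=#  (t=0,i=0, bit1=1)
  nb ...: next=.  (t=0,i=10, bit0=0)
  bits 00111010 = 58

58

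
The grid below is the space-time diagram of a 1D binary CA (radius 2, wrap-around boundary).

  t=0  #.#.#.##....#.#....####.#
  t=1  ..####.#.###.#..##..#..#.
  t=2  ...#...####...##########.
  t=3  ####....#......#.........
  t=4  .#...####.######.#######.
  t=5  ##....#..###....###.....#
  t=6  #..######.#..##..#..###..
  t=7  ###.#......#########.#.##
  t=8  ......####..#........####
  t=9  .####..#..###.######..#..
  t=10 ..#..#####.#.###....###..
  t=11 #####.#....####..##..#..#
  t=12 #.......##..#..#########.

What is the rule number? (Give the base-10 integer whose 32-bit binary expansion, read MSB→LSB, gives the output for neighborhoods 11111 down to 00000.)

179166807

  [31] ##### => .  t=2,i=16
  [30] ####. => .  t=0,i=21
  [29] ###.# => .  t=0,i=22
  [28] ###.. => .  t=2,i=10
  [27] ##.## => #  t=0,i=23
  [26] ##.#. => .  t=0,i=1
  [25] ##..# => #  t=1,i=18
  [24] ##... => .  t=0,i=8
  [23] #.### => #  t=1,i=9
  [22] #.##. => .  t=0,i=6
  [21] #.#.# => #  t=0,i=2
  [20] #.#.. => .  t=0,i=14
  [19] #..## => #  t=1,i=15
  [18] #..#. => #  t=1,i=19
  [17] #...# => .  t=1,i=0
  [16] #.... => #  t=0,i=9
  [15] .#### => #  t=0,i=20
  [14] .###. => #  t=1,i=10
  [13] .##.# => .  t=0,i=0
  [12] .##.. => #  t=0,i=7
  [11] .#.## => #  t=0,i=5
  [10] .#.#. => #  t=0,i=3
  [9] .#..# => #  t=1,i=14
  [8] .#... => .  t=0,i=15
  [7] ..### => .  t=0,i=19
  [6] ..##. => #  t=1,i=16
  [5] ..#.# => .  t=0,i=12
  [4] ..#.. => #  t=1,i=20
  [3] ...## => .  t=0,i=18
  [2] ...#. => #  t=0,i=11
  [1] ....# => #  t=0,i=10
  [0] ..... => #  t=3,i=11
  bits 00001010101011011101111001010111 = 179166807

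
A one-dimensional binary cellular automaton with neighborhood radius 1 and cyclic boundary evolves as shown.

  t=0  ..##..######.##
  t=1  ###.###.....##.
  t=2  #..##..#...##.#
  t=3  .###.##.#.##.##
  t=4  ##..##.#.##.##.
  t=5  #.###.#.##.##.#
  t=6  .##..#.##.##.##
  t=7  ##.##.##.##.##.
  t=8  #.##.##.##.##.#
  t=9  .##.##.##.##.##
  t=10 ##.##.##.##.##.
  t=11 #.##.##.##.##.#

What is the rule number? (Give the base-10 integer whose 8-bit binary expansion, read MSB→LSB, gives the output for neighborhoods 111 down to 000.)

  ###|.  b7=0 t=0,i=7
  ##.|.  b6=0 t=0,i=3
  #.#|#  b5=1 t=0,i=12
  #..|#  b4=1 t=0,i=0
  .##|#  b3=1 t=0,i=2
  .#.|.  b2=0 t=2,i=7
  ..#|#  b1=1 t=0,i=1
  ...|.  b0=0 t=1,i=8
  bits 00111010 = 58

58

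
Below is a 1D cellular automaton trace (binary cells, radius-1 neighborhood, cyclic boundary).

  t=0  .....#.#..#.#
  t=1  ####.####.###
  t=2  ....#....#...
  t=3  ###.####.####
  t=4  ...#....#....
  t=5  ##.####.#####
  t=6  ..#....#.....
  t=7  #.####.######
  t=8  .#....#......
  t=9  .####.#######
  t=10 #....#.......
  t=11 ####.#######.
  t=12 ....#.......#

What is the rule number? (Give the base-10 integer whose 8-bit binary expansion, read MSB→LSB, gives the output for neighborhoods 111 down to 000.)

53

  nb ###: next=.  (t=1,i=0, bit7=0)
  nb ##.: next=.  (t=1,i=3, bit6=0)
  nb #.#: next=#  (t=0,i=6, bit5=1)
  nb #..: next=#  (t=0,i=0, bit4=1)
  nb .##: next=.  (t=1,i=5, bit3=0)
  nb .#.: next=#  (t=0,i=5, bit2=1)
  nb ..#: next=.  (t=0,i=4, bit1=0)
  nb ...: next=#  (t=0,i=1, bit0=1)
  bits 00110101 = 53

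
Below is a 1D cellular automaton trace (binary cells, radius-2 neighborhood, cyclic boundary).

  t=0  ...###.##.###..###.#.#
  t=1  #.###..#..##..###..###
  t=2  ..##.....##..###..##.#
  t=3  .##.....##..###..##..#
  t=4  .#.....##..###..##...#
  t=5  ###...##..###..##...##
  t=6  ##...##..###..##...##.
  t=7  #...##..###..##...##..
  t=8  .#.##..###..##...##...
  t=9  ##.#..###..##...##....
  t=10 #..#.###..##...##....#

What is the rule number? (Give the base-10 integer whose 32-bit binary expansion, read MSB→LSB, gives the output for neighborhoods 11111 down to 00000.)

  ##### -> #   bit 31 = 1  t=5,i=0
  ####. -> #   bit 30 = 1  t=1,i=21
  ###.# -> .   bit 29 = 0  t=0,i=5
  ###.. -> .   bit 28 = 0  t=0,i=12
  ##.## -> .   bit 27 = 0  t=0,i=6
  ##.#. -> .   bit 26 = 0  t=0,i=18
  ##..# -> .   bit 25 = 0  t=0,i=13
  ##... -> .   bit 24 = 0  t=2,i=4
  #.### -> #   bit 23 = 1  t=0,i=10
  #.##. -> #   bit 22 = 1  t=0,i=7
  #.#.# -> #   bit 21 = 1  t=0,i=19
  #.#.. -> #   bit 20 = 1  t=0,i=21
  #..## -> #   bit 19 = 1  t=0,i=14
  #..#. -> .   bit 18 = 0  t=1,i=6
  #...# -> .   bit 17 = 0  t=0,i=1
  #.... -> .   bit 16 = 0  t=2,i=5
  .#### -> .   bit 15 = 0  t=1,i=20
  .###. -> #   bit 14 = 1  t=0,i=4
  .##.# -> .   bit 13 = 0  t=0,i=8
  .##.. -> .   bit 12 = 0  t=1,i=11
  .#.## -> .   bit 11 = 0  t=3,i=0
  .#.#. -> #   bit 10 = 1  t=0,i=20
  .#..# -> .   bit 9 = 0  t=1,i=8
  .#... -> #   bit 8 = 1  t=0,i=0
  ..### -> #   bit 7 = 1  t=0,i=3
  ..##. -> #   bit 6 = 1  t=1,i=10
  ..#.# -> #   bit 5 = 1  t=3,i=21
  ..#.. -> .   bit 4 = 0  t=1,i=7
  ...## -> #   bit 3 = 1  t=0,i=2
  ...#. -> #   bit 2 = 1  t=4,i=20
  ....# -> .   bit 1 = 0  t=2,i=7
  ..... -> .   bit 0 = 0  t=2,i=6
  bits 11000000111110000100010111101100 = 3237496300

3237496300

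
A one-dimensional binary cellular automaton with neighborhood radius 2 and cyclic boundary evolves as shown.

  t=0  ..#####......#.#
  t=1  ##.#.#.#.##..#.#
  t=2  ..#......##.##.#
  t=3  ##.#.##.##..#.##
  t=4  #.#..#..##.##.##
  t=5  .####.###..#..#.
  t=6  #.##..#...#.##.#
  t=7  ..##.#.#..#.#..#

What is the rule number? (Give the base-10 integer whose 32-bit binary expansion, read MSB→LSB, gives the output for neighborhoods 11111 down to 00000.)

  ##### -> .   bit 31 = 0  t=0,i=4
  ####. -> #   bit 30 = 1  t=0,i=5
  ###.# -> .   bit 29 = 0  t=1,i=1
  ###.. -> .   bit 28 = 0  t=0,i=6
  ##.## -> .   bit 27 = 0  t=2,i=11
  ##.#. -> #   bit 26 = 1  t=1,i=2
  ##..# -> .   bit 25 = 0  t=1,i=11
  ##... -> #   bit 24 = 1  t=0,i=7
  #.### -> #   bit 23 = 1  t=1,i=15
  #.##. -> #   bit 22 = 1  t=1,i=9
  #.#.# -> .   bit 21 = 0  t=1,i=3
  #.#.. -> #   bit 20 = 1  t=0,i=15
  #..## -> #   bit 19 = 1  t=0,i=1
  #..#. -> #   bit 18 = 1  t=1,i=12
  #...# -> .   bit 17 = 0  t=6,i=8
  #.... -> .   bit 16 = 0  t=0,i=8
  .#### -> #   bit 15 = 1  t=0,i=3
  .###. -> .   bit 14 = 0  t=1,i=0
  .##.# -> .   bit 13 = 0  t=2,i=10
  .##.. -> #   bit 12 = 1  t=1,i=10
  .#.## -> .   bit 11 = 0  t=1,i=8
  .#.#. -> .   bit 10 = 0  t=0,i=14
  .#..# -> #   bit 9 = 1  t=0,i=0
  .#... -> #   bit 8 = 1  t=2,i=3
  ..### -> .   bit 7 = 0  t=0,i=2
  ..##. -> #   bit 6 = 1  t=2,i=9
  ..#.# -> #   bit 5 = 1  t=0,i=13
  ..#.. -> .   bit 4 = 0  t=2,i=2
  ...## -> #   bit 3 = 1  t=2,i=8
  ...#. -> .   bit 2 = 0  t=0,i=12
  ....# -> .   bit 1 = 0  t=0,i=11
  ..... -> #   bit 0 = 1  t=0,i=9
  bits 01000101110111001001001101101001 = 1172083561

1172083561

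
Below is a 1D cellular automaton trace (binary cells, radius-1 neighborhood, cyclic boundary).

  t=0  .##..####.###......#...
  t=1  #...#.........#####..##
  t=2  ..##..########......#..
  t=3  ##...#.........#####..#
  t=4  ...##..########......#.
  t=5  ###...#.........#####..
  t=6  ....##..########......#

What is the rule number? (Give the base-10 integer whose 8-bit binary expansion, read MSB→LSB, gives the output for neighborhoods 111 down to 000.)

3

  nb ###: next=.  (t=0,i=6, bit7=0)
  nb ##.: next=.  (t=0,i=2, bit6=0)
  nb #.#: next=.  (t=0,i=9, bit5=0)
  nb #..: next=.  (t=0,i=3, bit4=0)
  nb .##: next=.  (t=0,i=1, bit3=0)
  nb .#.: next=.  (t=0,i=19, bit2=0)
  nb ..#: next=#  (t=0,i=0, bit1=1)
  nb ...: next=#  (t=0,i=14, bit0=1)
  bits 00000011 = 3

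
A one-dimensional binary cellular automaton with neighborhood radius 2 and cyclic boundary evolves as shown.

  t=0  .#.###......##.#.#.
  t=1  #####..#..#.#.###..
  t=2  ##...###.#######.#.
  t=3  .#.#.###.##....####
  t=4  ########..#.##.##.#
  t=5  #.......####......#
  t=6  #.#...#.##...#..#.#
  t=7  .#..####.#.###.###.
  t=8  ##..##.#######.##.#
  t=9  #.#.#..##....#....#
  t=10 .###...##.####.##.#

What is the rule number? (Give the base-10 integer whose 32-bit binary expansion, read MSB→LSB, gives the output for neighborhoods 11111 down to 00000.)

  nb #####: next=.  (t=1,i=2, bit31=0)
  nb ####.: next=.  (t=1,i=3, bit30=0)
  nb ###.#: next=#  (t=2,i=7, bit29=1)
  nb ###..: next=.  (t=0,i=5, bit28=0)
  nb ##.##: next=.  (t=2,i=8, bit27=0)
  nb ##.#.: next=#  (t=0,i=14, bit26=1)
  nb ##..#: next=#  (t=1,i=5, bit25=1)
  nb ##...: next=.  (t=0,i=6, bit24=0)
  nb #.###: next=#  (t=0,i=3, bit23=1)
  nb #.##.: next=.  (t=2,i=0, bit22=0)
  nb #.#.#: next=#  (t=0,i=15, bit21=1)
  nb #.#..: next=.  (t=0,i=17, bit20=0)
  nb #..##: next=.  (t=1,i=18, bit19=0)
  nb #..#.: next=#  (t=0,i=0, bit18=1)
  nb #...#: next=#  (t=2,i=3, bit17=1)
  nb #....: next=#  (t=0,i=7, bit16=1)
  nb .####: next=#  (t=1,i=1, bit15=1)
  nb .###.: next=#  (t=0,i=4, bit14=1)
  nb .##.#: next=.  (t=0,i=13, bit13=0)
  nb .##..: next=#  (t=2,i=1, bit12=1)
  nb .#.##: next=#  (t=0,i=2, bit11=1)
  nb .#.#.: next=#  (t=0,i=16, bit10=1)
  nb .#..#: next=.  (t=0,i=18, bit9=0)
  nb .#...: next=.  (t=6,i=3, bit8=0)
  nb ..###: next=#  (t=1,i=0, bit7=1)
  nb ..##.: next=#  (t=0,i=12, bit6=1)
  nb ..#.#: next=#  (t=0,i=1, bit5=1)
  nb ..#..: next=#  (t=1,i=7, bit4=1)
  nb ...##: next=.  (t=0,i=11, bit3=0)
  nb ...#.: next=#  (t=6,i=5, bit2=1)
  nb ....#: next=#  (t=0,i=10, bit1=1)
  nb .....: next=.  (t=0,i=8, bit0=0)
  bits 00100110101001111101110011110110 = 648535286

648535286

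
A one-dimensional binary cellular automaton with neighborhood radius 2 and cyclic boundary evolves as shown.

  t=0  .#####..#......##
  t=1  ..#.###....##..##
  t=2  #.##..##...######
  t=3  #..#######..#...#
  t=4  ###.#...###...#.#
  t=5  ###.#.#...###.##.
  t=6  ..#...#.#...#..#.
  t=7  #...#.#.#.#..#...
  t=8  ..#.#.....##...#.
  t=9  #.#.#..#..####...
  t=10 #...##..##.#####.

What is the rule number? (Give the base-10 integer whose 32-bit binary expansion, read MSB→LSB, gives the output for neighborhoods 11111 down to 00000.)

  [31] ##### => .  t=0,i=3
  [30] ####. => #  t=0,i=4
  [29] ###.# => #  t=2,i=0
  [28] ###.. => #  t=0,i=5
  [27] ##.## => .  t=0,i=0
  [26] ##.#. => .  t=4,i=3
  [25] ##..# => #  t=0,i=6
  [24] ##... => #  t=1,i=7
  [23] #.### => .  t=0,i=1
  [22] #.##. => .  t=2,i=2
  [21] #.#.# => .  t=5,i=4
  [20] #.#.. => #  t=4,i=4
  [19] #..## => #  t=1,i=14
  [18] #..#. => .  t=0,i=7
  [17] #...# => #  t=2,i=9
  [16] #.... => .  t=0,i=10
  [15] .#### => #  t=0,i=2
  [14] .###. => .  t=1,i=5
  [13] .##.# => #  t=0,i=16
  [12] .##.. => #  t=1,i=12
  [11] .#.## => #  t=1,i=3
  [10] .#.#. => .  t=5,i=5
  [9] .#..# => #  t=6,i=13
  [8] .#... => .  t=0,i=9
  [7] ..### => .  t=2,i=11
  [6] ..##. => #  t=0,i=15
  [5] ..#.# => #  t=1,i=2
  [4] ..#.. => .  t=0,i=8
  [3] ...## => .  t=0,i=14
  [2] ...#. => .  t=4,i=13
  [1] ....# => .  t=0,i=13
  [0] ..... => #  t=0,i=11
  bits 01110011000110101011101001100001 = 1931131489

1931131489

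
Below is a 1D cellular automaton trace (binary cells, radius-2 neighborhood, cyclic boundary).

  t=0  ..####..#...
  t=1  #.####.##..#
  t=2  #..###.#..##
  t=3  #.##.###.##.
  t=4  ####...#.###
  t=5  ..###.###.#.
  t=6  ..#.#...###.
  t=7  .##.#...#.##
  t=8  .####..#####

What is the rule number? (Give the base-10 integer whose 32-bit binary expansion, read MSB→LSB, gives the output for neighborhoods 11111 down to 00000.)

  nb #####: next=.  (t=4,i=0, bit31=0)
  nb ####.: next=#  (t=0,i=4, bit30=1)
  nb ###.#: next=#  (t=1,i=5, bit29=1)
  nb ###..: next=#  (t=0,i=5, bit28=1)
  nb ##.##: next=.  (t=1,i=1, bit27=0)
  nb ##.#.: next=#  (t=2,i=6, bit26=1)
  nb ##..#: next=.  (t=0,i=6, bit25=0)
  nb ##...: next=#  (t=4,i=4, bit24=1)
  nb #.###: next=.  (t=1,i=2, bit23=0)
  nb #.##.: next=#  (t=1,i=7, bit22=1)
  nb #.#.#: next=#  (t=3,i=0, bit21=1)
  nb #.#..: next=#  (t=2,i=7, bit20=1)
  nb #..##: next=#  (t=1,i=10, bit19=1)
  nb #..#.: next=#  (t=0,i=7, bit18=1)
  nb #...#: next=.  (t=4,i=5, bit17=0)
  nb #....: next=.  (t=0,i=10, bit16=0)
  nb .####: next=#  (t=0,i=3, bit15=1)
  nb .###.: next=.  (t=2,i=4, bit14=0)
  nb .##.#: next=#  (t=1,i=0, bit13=1)
  nb .##..: next=.  (t=1,i=8, bit12=0)
  nb .#.##: next=#  (t=3,i=1, bit11=1)
  nb .#.#.: next=.  (t=6,i=3, bit10=0)
  nb .#..#: next=.  (t=2,i=8, bit9=0)
  nb .#...: next=.  (t=0,i=9, bit8=0)
  nb ..###: next=#  (t=0,i=2, bit7=1)
  nb ..##.: next=#  (t=1,i=11, bit6=1)
  nb ..#.#: next=#  (t=4,i=7, bit5=1)
  nb ..#..: next=#  (t=0,i=8, bit4=1)
  nb ...##: next=.  (t=0,i=1, bit3=0)
  nb ...#.: next=#  (t=4,i=6, bit2=1)
  nb ....#: next=#  (t=0,i=0, bit1=1)
  nb .....: next=#  (t=0,i=11, bit0=1)
  bits 01110101011111001010100011110111 = 1971103991

1971103991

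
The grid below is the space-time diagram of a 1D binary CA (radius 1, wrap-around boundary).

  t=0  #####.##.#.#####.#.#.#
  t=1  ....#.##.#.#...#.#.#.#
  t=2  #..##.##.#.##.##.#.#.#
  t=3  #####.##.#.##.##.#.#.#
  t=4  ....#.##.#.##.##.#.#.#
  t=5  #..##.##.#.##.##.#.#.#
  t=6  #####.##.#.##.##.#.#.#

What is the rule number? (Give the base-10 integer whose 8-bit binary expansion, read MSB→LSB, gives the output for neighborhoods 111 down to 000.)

94

  [7] ### => .  t=0,i=0
  [6] ##. => #  t=0,i=4
  [5] #.# => .  t=0,i=5
  [4] #.. => #  t=1,i=0
  [3] .## => #  t=0,i=6
  [2] .#. => #  t=0,i=9
  [1] ..# => #  t=1,i=3
  [0] ... => .  t=1,i=1
  bits 01011110 = 94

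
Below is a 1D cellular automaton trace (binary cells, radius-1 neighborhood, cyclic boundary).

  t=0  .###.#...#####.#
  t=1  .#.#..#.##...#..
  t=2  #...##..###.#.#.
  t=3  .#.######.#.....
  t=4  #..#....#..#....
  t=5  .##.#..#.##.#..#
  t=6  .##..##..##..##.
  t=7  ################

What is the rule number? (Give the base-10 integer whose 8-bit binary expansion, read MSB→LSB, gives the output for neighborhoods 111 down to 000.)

90

  nb ###: next=.  (t=0,i=2, bit7=0)
  nb ##.: next=#  (t=0,i=3, bit6=1)
  nb #.#: next=.  (t=0,i=0, bit5=0)
  nb #..: next=#  (t=0,i=6, bit4=1)
  nb .##: next=#  (t=0,i=1, bit3=1)
  nb .#.: next=.  (t=0,i=5, bit2=0)
  nb ..#: next=#  (t=0,i=8, bit1=1)
  nb ...: next=.  (t=0,i=7, bit0=0)
  bits 01011010 = 90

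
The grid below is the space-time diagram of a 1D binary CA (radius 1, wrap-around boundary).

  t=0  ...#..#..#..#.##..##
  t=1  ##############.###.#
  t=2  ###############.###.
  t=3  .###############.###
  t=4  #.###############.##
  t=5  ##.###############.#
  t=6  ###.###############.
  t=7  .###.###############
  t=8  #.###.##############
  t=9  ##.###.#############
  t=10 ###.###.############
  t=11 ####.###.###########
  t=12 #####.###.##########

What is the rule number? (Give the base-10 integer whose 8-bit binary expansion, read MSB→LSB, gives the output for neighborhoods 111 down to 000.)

247

  nb ###: next=#  (t=1,i=0, bit7=1)
  nb ##.: next=#  (t=0,i=15, bit6=1)
  nb #.#: next=#  (t=0,i=13, bit5=1)
  nb #..: next=#  (t=0,i=0, bit4=1)
  nb .##: next=.  (t=0,i=14, bit3=0)
  nb .#.: next=#  (t=0,i=3, bit2=1)
  nb ..#: next=#  (t=0,i=2, bit1=1)
  nb ...: next=#  (t=0,i=1, bit0=1)
  bits 11110111 = 247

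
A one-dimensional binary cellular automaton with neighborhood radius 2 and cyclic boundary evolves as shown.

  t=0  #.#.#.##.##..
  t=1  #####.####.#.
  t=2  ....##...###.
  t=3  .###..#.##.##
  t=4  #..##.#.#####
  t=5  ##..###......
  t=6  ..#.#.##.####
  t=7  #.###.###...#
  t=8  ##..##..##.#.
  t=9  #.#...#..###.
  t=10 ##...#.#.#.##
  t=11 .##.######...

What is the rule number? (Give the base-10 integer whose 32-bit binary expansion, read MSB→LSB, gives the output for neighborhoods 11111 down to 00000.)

  nb #####: next=.  (t=1,i=2, bit31=0)
  nb ####.: next=.  (t=1,i=3, bit30=0)
  nb ###.#: next=#  (t=1,i=4, bit29=1)
  nb ###..: next=#  (t=2,i=11, bit28=1)
  nb ##.##: next=#  (t=0,i=8, bit27=1)
  nb ##.#.: next=#  (t=1,i=10, bit26=1)
  nb ##..#: next=#  (t=0,i=11, bit25=1)
  nb ##...: next=#  (t=2,i=6, bit24=1)
  nb #.###: next=.  (t=1,i=0, bit23=0)
  nb #.##.: next=#  (t=0,i=6, bit22=1)
  nb #.#.#: next=#  (t=0,i=2, bit21=1)
  nb #.#..: next=.  (t=9,i=2, bit20=0)
  nb #..##: next=.  (t=4,i=2, bit19=0)
  nb #..#.: next=.  (t=0,i=12, bit18=0)
  nb #...#: next=.  (t=2,i=7, bit17=0)
  nb #....: next=.  (t=2,i=0, bit16=0)
  nb .####: next=.  (t=1,i=1, bit15=0)
  nb .###.: next=.  (t=2,i=10, bit14=0)
  nb .##.#: next=#  (t=0,i=7, bit13=1)
  nb .##..: next=.  (t=0,i=10, bit12=0)
  nb .#.##: next=.  (t=0,i=5, bit11=0)
  nb .#.#.: next=#  (t=0,i=1, bit10=1)
  nb .#..#: next=#  (t=9,i=7, bit9=1)
  nb .#...: next=.  (t=9,i=3, bit8=0)
  nb ..###: next=#  (t=2,i=9, bit7=1)
  nb ..##.: next=.  (t=2,i=4, bit6=0)
  nb ..#.#: next=#  (t=0,i=0, bit5=1)
  nb ..#..: next=.  (t=9,i=6, bit4=0)
  nb ...##: next=#  (t=2,i=3, bit3=1)
  nb ...#.: next=#  (t=9,i=5, bit2=1)
  nb ....#: next=#  (t=2,i=2, bit1=1)
  nb .....: next=#  (t=2,i=1, bit0=1)
  bits 00111111011000000010011010101111 = 1063265967

1063265967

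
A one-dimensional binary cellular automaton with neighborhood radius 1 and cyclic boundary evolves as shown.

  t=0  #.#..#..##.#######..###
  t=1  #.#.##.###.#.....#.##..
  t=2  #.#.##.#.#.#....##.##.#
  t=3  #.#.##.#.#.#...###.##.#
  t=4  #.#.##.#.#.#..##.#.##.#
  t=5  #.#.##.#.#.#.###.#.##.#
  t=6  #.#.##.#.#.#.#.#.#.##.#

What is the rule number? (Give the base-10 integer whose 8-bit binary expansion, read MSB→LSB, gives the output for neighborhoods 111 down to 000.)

78

  ### -> .   bit 7 = 0  t=0,i=12
  ##. -> #   bit 6 = 1  t=0,i=0
  #.# -> .   bit 5 = 0  t=0,i=1
  #.. -> .   bit 4 = 0  t=0,i=3
  .## -> #   bit 3 = 1  t=0,i=8
  .#. -> #   bit 2 = 1  t=0,i=2
  ..# -> #   bit 1 = 1  t=0,i=4
  ... -> .   bit 0 = 0  t=1,i=13
  bits 01001110 = 78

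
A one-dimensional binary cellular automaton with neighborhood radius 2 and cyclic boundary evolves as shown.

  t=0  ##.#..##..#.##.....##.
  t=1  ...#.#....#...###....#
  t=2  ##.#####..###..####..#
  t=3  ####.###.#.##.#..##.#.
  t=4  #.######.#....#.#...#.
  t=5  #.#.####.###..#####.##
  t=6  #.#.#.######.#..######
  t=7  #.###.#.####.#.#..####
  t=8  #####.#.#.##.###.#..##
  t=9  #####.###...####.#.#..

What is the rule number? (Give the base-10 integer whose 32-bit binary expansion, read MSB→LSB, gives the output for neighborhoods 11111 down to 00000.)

  ##### -> #   bit 31 = 1  t=2,i=5
  ####. -> #   bit 30 = 1  t=2,i=6
  ###.# -> #   bit 29 = 1  t=2,i=1
  ###.. -> #   bit 28 = 1  t=1,i=16
  ##.## -> #   bit 27 = 1  t=0,i=21
  ##.#. -> .   bit 26 = 0  t=0,i=2
  ##..# -> .   bit 25 = 0  t=0,i=8
  ##... -> #   bit 24 = 1  t=0,i=14
  #.### -> #   bit 23 = 1  t=2,i=3
  #.##. -> .   bit 22 = 0  t=0,i=0
  #.#.# -> #   bit 21 = 1  t=3,i=9
  #.#.. -> #   bit 20 = 1  t=0,i=3
  #..## -> #   bit 19 = 1  t=0,i=5
  #..#. -> .   bit 18 = 0  t=0,i=9
  #...# -> #   bit 17 = 1  t=1,i=1
  #.... -> #   bit 16 = 1  t=0,i=15
  .#### -> .   bit 15 = 0  t=2,i=4
  .###. -> #   bit 14 = 1  t=1,i=15
  .##.# -> .   bit 13 = 0  t=0,i=1
  .##.. -> .   bit 12 = 0  t=0,i=7
  .#.## -> .   bit 11 = 0  t=0,i=11
  .#.#. -> #   bit 10 = 1  t=1,i=4
  .#..# -> .   bit 9 = 0  t=0,i=4
  .#... -> #   bit 8 = 1  t=1,i=0
  ..### -> .   bit 7 = 0  t=1,i=14
  ..##. -> .   bit 6 = 0  t=0,i=6
  ..#.# -> #   bit 5 = 1  t=0,i=10
  ..#.. -> #   bit 4 = 1  t=1,i=10
  ...## -> .   bit 3 = 0  t=0,i=18
  ...#. -> .   bit 2 = 0  t=1,i=2
  ....# -> .   bit 1 = 0  t=0,i=17
  ..... -> #   bit 0 = 1  t=0,i=16
  bits 11111001101110110100010100110001 = 4189799729

4189799729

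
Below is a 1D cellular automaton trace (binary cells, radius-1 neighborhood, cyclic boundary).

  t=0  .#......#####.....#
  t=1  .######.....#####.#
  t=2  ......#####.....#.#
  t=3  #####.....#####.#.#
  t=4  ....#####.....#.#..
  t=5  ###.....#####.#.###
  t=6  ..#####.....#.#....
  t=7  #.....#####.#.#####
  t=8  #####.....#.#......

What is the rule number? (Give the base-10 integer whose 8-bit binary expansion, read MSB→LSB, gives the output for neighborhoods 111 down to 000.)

85

  ### -> .   bit 7 = 0  t=0,i=9
  ##. -> #   bit 6 = 1  t=0,i=12
  #.# -> .   bit 5 = 0  t=0,i=0
  #.. -> #   bit 4 = 1  t=0,i=2
  .## -> .   bit 3 = 0  t=0,i=8
  .#. -> #   bit 2 = 1  t=0,i=1
  ..# -> .   bit 1 = 0  t=0,i=7
  ... -> #   bit 0 = 1  t=0,i=3
  bits 01010101 = 85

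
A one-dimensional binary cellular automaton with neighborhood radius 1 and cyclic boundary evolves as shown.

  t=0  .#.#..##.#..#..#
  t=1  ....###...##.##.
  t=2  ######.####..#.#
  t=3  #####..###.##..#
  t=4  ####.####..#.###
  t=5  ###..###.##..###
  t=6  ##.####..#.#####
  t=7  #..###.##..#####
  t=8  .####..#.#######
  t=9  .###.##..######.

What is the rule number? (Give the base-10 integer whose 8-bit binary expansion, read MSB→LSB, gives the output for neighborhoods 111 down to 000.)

155

  [7] ### => #  t=1,i=5
  [6] ##. => .  t=0,i=7
  [5] #.# => .  t=0,i=0
  [4] #.. => #  t=0,i=4
  [3] .## => #  t=0,i=6
  [2] .#. => .  t=0,i=1
  [1] ..# => #  t=0,i=5
  [0] ... => #  t=1,i=0
  bits 10011011 = 155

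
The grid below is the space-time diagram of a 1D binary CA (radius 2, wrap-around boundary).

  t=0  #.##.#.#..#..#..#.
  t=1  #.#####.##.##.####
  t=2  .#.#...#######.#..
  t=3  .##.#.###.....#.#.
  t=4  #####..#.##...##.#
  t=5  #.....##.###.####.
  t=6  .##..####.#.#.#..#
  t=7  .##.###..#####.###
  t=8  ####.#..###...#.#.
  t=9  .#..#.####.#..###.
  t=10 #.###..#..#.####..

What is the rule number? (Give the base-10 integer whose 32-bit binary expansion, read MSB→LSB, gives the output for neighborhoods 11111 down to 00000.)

  [31] ##### => .  t=1,i=4
  [30] ####. => .  t=1,i=5
  [29] ###.# => .  t=1,i=0
  [28] ###.. => .  t=3,i=8
  [27] ##.## => #  t=1,i=1
  [26] ##.#. => #  t=0,i=4
  [25] ##..# => .  t=4,i=5
  [24] ##... => #  t=3,i=9
  [23] #.### => .  t=1,i=2
  [22] #.##. => #  t=0,i=2
  [21] #.#.# => #  t=0,i=0
  [20] #.#.. => .  t=0,i=7
  [19] #..## => #  t=3,i=0
  [18] #..#. => #  t=0,i=9
  [17] #...# => .  t=2,i=5
  [16] #.... => #  t=3,i=10
  [15] .#### => #  t=1,i=3
  [14] .###. => #  t=3,i=7
  [13] .##.# => #  t=0,i=3
  [12] .##.. => #  t=4,i=10
  [11] .#.## => .  t=0,i=1
  [10] .#.#. => #  t=0,i=6
  [9] .#..# => #  t=0,i=8
  [8] .#... => #  t=2,i=4
  [7] ..### => #  t=2,i=7
  [6] ..##. => #  t=3,i=1
  [5] ..#.# => #  t=0,i=16
  [4] ..#.. => .  t=0,i=10
  [3] ...## => #  t=2,i=6
  [2] ...#. => .  t=2,i=0
  [1] ....# => .  t=3,i=12
  [0] ..... => .  t=3,i=11
  bits 00001101011011011111011111101000 = 225310696

225310696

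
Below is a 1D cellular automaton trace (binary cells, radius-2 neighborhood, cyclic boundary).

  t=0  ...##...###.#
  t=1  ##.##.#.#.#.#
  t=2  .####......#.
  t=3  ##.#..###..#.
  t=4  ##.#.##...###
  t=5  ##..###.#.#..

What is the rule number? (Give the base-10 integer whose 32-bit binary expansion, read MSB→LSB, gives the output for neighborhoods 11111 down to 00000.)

  nb #####: next=.  (t=4,i=12, bit31=0)
  nb ####.: next=#  (t=2,i=3, bit30=1)
  nb ###.#: next=#  (t=0,i=10, bit29=1)
  nb ###..: next=.  (t=2,i=4, bit28=0)
  nb ##.##: next=#  (t=1,i=2, bit27=1)
  nb ##.#.: next=.  (t=0,i=11, bit26=0)
  nb ##..#: next=.  (t=3,i=9, bit25=0)
  nb ##...: next=.  (t=0,i=5, bit24=0)
  nb #.###: next=.  (t=1,i=12, bit23=0)
  nb #.##.: next=#  (t=1,i=3, bit22=1)
  nb #.#.#: next=.  (t=1,i=6, bit21=0)
  nb #.#..: next=#  (t=0,i=12, bit20=1)
  nb #..##: next=#  (t=2,i=0, bit19=1)
  nb #..#.: next=#  (t=3,i=10, bit18=1)
  nb #...#: next=#  (t=0,i=1, bit17=1)
  nb #....: next=#  (t=2,i=6, bit16=1)
  nb .####: next=.  (t=2,i=2, bit15=0)
  nb .###.: next=.  (t=0,i=9, bit14=0)
  nb .##.#: next=#  (t=1,i=4, bit13=1)
  nb .##..: next=#  (t=0,i=4, bit12=1)
  nb .#.##: next=#  (t=1,i=11, bit11=1)
  nb .#.#.: next=.  (t=1,i=7, bit10=0)
  nb .#..#: next=.  (t=2,i=12, bit9=0)
  nb .#...: next=#  (t=0,i=0, bit8=1)
  nb ..###: next=#  (t=0,i=8, bit7=1)
  nb ..##.: next=#  (t=0,i=3, bit6=1)
  nb ..#.#: next=#  (t=3,i=11, bit5=1)
  nb ..#..: next=#  (t=2,i=11, bit4=1)
  nb ...##: next=.  (t=0,i=2, bit3=0)
  nb ...#.: next=.  (t=2,i=10, bit2=0)
  nb ....#: next=.  (t=2,i=9, bit1=0)
  nb .....: next=#  (t=2,i=7, bit0=1)
  bits 01101000010111110011100111110001 = 1751071217

1751071217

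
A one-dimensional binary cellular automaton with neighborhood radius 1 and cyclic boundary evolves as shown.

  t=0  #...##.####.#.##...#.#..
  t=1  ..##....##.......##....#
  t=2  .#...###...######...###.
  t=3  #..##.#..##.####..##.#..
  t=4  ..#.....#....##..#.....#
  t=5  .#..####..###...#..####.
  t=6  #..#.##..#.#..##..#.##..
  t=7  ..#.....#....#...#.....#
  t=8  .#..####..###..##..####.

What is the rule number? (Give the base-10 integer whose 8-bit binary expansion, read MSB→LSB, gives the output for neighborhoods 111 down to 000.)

  nb ###: next=#  (t=0,i=8, bit7=1)
  nb ##.: next=.  (t=0,i=5, bit6=0)
  nb #.#: next=.  (t=0,i=6, bit5=0)
  nb #..: next=.  (t=0,i=1, bit4=0)
  nb .##: next=.  (t=0,i=4, bit3=0)
  nb .#.: next=.  (t=0,i=0, bit2=0)
  nb ..#: next=#  (t=0,i=3, bit1=1)
  nb ...: next=#  (t=0,i=2, bit0=1)
  bits 10000011 = 131

131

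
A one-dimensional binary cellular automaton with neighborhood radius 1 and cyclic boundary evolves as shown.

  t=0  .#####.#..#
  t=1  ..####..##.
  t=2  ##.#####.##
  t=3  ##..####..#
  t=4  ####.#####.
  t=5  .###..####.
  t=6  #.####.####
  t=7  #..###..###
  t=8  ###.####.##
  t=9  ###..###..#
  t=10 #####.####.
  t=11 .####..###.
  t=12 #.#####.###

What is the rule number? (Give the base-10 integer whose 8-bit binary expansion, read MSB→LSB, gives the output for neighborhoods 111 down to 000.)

211

  ###|#  b7=1 t=0,i=2
  ##.|#  b6=1 t=0,i=5
  #.#|.  b5=0 t=0,i=0
  #..|#  b4=1 t=0,i=8
  .##|.  b3=0 t=0,i=1
  .#.|.  b2=0 t=0,i=7
  ..#|#  b1=1 t=0,i=9
  ...|#  b0=1 t=1,i=0
  bits 11010011 = 211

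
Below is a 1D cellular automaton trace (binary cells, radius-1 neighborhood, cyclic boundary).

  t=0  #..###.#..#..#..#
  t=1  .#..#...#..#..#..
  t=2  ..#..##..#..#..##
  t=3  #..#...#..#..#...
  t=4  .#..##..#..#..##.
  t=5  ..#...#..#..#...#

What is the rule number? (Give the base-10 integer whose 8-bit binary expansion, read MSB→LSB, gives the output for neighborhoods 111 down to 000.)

145

  ### -> #   bit 7 = 1  t=0,i=4
  ##. -> .   bit 6 = 0  t=0,i=0
  #.# -> .   bit 5 = 0  t=0,i=6
  #.. -> #   bit 4 = 1  t=0,i=1
  .## -> .   bit 3 = 0  t=0,i=3
  .#. -> .   bit 2 = 0  t=0,i=7
  ..# -> .   bit 1 = 0  t=0,i=2
  ... -> #   bit 0 = 1  t=1,i=6
  bits 10010001 = 145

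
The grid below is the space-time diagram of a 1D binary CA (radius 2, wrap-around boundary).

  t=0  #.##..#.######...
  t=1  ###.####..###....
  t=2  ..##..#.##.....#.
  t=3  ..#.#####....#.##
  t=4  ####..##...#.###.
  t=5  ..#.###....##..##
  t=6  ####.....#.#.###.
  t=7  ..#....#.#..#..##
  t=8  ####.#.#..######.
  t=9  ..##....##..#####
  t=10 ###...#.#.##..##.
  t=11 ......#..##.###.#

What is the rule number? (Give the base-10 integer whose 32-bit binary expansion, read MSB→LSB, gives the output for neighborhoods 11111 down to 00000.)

3930852210

  ##### -> #   bit 31 = 1  t=0,i=10
  ####. -> #   bit 30 = 1  t=0,i=12
  ###.# -> #   bit 29 = 1  t=1,i=2
  ###.. -> .   bit 28 = 0  t=0,i=13
  ##.## -> #   bit 27 = 1  t=1,i=3
  ##.#. -> .   bit 26 = 0  t=8,i=4
  ##..# -> #   bit 25 = 1  t=0,i=4
  ##... -> .   bit 24 = 0  t=0,i=14
  #.### -> .   bit 23 = 0  t=0,i=8
  #.##. -> #   bit 22 = 1  t=0,i=2
  #.#.# -> .   bit 21 = 0  t=6,i=11
  #.#.. -> .   bit 20 = 0  t=7,i=9
  #..## -> #   bit 19 = 1  t=1,i=9
  #..#. -> #   bit 18 = 1  t=0,i=5
  #...# -> .   bit 17 = 0  t=0,i=15
  #.... -> .   bit 16 = 0  t=1,i=14
  .#### -> .   bit 15 = 0  t=0,i=9
  .###. -> .   bit 14 = 0  t=1,i=1
  .##.# -> .   bit 13 = 0  t=10,i=15
  .##.. -> .   bit 12 = 0  t=0,i=3
  .#.## -> #   bit 11 = 1  t=0,i=1
  .#.#. -> .   bit 10 = 0  t=6,i=10
  .#..# -> #   bit 9 = 1  t=7,i=10
  .#... -> #   bit 8 = 1  t=2,i=16
  ..### -> .   bit 7 = 0  t=1,i=0
  ..##. -> #   bit 6 = 1  t=2,i=2
  ..#.# -> #   bit 5 = 1  t=0,i=0
  ..#.. -> #   bit 4 = 1  t=2,i=15
  ...## -> .   bit 3 = 0  t=1,i=16
  ...#. -> .   bit 2 = 0  t=0,i=16
  ....# -> #   bit 1 = 1  t=1,i=15
  ..... -> .   bit 0 = 0  t=2,i=12
  bits 11101010010011000000101101110010 = 3930852210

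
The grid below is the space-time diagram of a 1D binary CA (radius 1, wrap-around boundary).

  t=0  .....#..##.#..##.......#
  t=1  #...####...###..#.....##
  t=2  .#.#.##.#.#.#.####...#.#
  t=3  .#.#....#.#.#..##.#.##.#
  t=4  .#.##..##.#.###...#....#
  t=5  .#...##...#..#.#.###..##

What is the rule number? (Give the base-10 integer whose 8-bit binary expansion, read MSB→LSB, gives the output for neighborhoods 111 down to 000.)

  nb ###: next=#  (t=1,i=5, bit7=1)
  nb ##.: next=.  (t=0,i=9, bit6=0)
  nb #.#: next=.  (t=0,i=10, bit5=0)
  nb #..: next=#  (t=0,i=0, bit4=1)
  nb .##: next=.  (t=0,i=8, bit3=0)
  nb .#.: next=#  (t=0,i=5, bit2=1)
  nb ..#: next=#  (t=0,i=4, bit1=1)
  nb ...: next=.  (t=0,i=1, bit0=0)
  bits 10010110 = 150

150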